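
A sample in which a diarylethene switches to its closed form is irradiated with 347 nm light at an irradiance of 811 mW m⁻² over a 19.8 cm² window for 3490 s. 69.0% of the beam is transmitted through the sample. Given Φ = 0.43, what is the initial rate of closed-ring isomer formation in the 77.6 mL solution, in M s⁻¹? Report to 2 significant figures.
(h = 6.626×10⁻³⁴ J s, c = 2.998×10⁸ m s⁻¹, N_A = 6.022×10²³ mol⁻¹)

Photon energy at 347 nm: hc/λ = (6.626×10⁻³⁴)(2.998×10⁸)/(347×10⁻⁹) = 5.725×10⁻¹⁹ J.
Energy delivered: (811 mW m⁻²)(19.8×10⁻⁴ m²)(3490 s) = 5.604 J.
Photons incident: 5.604 / 5.725×10⁻¹⁹ = 9.789×10¹⁸, i.e. 9.789×10¹⁸/6.022×10²³ = 1.626×10⁻⁵ mol.
Fraction absorbed: 1 − 69.0/100 = 0.3100.
Photons absorbed: 0.3100 × 1.626×10⁻⁵ = 5.041×10⁻⁶ mol.
Product formed: 0.43 × 5.041×10⁻⁶ = 2.168×10⁻⁶ mol.
Rate: 2.168×10⁻⁶ mol / (3490 s × 0.0776 L) = 8.0×10⁻⁹ M s⁻¹.

8.0×10⁻⁹ M s⁻¹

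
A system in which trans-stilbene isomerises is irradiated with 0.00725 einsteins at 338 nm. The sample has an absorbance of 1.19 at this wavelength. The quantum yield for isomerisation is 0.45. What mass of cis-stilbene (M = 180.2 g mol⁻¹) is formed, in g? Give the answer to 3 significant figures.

0.550 g

Fraction absorbed: 1 − 10^(−1.19) = 0.9354.
Photons absorbed: 0.9354 × 0.00725 = 0.006782 mol.
Product: Φ × n_abs = 0.45 × 0.006782 = 0.003052 mol.
Mass: 0.003052 × 180.2 = 0.5500 g = 0.550 g.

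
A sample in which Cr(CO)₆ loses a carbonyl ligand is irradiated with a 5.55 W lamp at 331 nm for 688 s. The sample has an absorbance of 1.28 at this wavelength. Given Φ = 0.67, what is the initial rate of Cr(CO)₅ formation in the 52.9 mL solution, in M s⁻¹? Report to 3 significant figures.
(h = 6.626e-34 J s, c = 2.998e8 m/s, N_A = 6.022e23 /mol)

Photon energy at 331 nm: hc/λ = (6.626e-34)(2.998e8)/(331e-9) = 6.001e-19 J.
Energy delivered: (5.55 W)(688 s) = 3818 J.
Photons incident: 3818 / 6.001e-19 = 6.362e21, i.e. 6.362e21/6.022e23 = 0.01056 mol.
Fraction absorbed: 1 − 10^(−1.28) = 0.9475.
Photons absorbed: 0.9475 × 0.01056 = 0.01001 mol.
Product formed: 0.67 × 0.01001 = 0.006707 mol.
Rate: 0.006707 mol / (688 s × 0.0529 L) = 1.84e-4 M s⁻¹.

1.84e-4 M s⁻¹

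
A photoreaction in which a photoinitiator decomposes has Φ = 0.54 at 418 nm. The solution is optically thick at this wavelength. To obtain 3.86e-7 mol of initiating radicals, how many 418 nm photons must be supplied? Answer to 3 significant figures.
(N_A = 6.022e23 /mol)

Photons that must be absorbed: 3.86e-7 / 0.54 = 7.148e-7 mol.
Photon count: 7.148e-7 × 6.022e23 = 4.30e17.

4.30e17 photons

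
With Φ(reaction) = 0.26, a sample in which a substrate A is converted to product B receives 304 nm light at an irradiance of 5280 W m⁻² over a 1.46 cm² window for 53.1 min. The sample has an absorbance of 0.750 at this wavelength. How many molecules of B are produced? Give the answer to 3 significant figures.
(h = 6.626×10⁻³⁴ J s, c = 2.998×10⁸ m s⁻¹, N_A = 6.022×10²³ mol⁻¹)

Photon energy at 304 nm: hc/λ = (6.626×10⁻³⁴)(2.998×10⁸)/(304×10⁻⁹) = 6.534×10⁻¹⁹ J.
Energy delivered: (5280 W m⁻²)(1.46×10⁻⁴ m²)(3186 s) = 2456 J.
Photons incident: 2456 / 6.534×10⁻¹⁹ = 3.759×10²¹, i.e. 3.759×10²¹/6.022×10²³ = 0.006242 mol.
Fraction absorbed: 1 − 10^(−0.750) = 0.8222.
Photons absorbed: 0.8222 × 0.006242 = 0.005132 mol.
Product: Φ × n_abs = 0.26 × 0.005132 = 0.001334 mol.
As a count: 0.001334 × 6.022×10²³ = 8.03×10²⁰.

8.03×10²⁰ molecules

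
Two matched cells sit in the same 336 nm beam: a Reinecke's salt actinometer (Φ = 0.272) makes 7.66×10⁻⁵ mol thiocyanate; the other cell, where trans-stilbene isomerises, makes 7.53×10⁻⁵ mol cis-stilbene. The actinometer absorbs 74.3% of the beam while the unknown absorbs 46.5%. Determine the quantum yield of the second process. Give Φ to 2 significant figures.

Φ = 0.43

Photons absorbed by the actinometer: 7.66×10⁻⁵ / 0.272 = 2.816×10⁻⁴ mol.
Incident flux: 2.816×10⁻⁴ / 0.743 = 3.790×10⁻⁴ einstein.
Absorbed by unknown: 0.465 × 3.790×10⁻⁴ = 1.762×10⁻⁴ mol.
Φ(unknown) = 7.53×10⁻⁵ / 1.762×10⁻⁴ = 0.43.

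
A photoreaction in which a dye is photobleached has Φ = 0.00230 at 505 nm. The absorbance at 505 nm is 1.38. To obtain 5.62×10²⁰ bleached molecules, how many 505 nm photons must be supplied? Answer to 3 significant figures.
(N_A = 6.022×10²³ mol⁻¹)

Product: 5.62×10²⁰ / 6.022×10²³ = 9.332×10⁻⁴ mol.
Photons that must be absorbed: 9.332×10⁻⁴ / 0.00230 = 0.4057 mol.
Fraction absorbed: 1 − 10^(−1.38) = 0.9583.
Incident photons needed: 0.4057 / 0.9583 = 0.4234 mol.
Photon count: 0.4234 × 6.022×10²³ = 2.55×10²³.

2.55×10²³ photons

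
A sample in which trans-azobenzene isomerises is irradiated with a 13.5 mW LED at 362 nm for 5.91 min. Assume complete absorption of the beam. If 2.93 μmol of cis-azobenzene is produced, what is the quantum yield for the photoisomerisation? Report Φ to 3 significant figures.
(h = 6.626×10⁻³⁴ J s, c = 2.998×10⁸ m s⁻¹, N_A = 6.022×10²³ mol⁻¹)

Product: 2.93 μmol = 2.93×10⁻⁶ mol.
Photon energy at 362 nm: hc/λ = (6.626×10⁻³⁴)(2.998×10⁸)/(362×10⁻⁹) = 5.487×10⁻¹⁹ J.
Energy delivered: (13.5 mW)(354.6 s) = 4.787 J.
Photons incident: 4.787 / 5.487×10⁻¹⁹ = 8.724×10¹⁸, i.e. 8.724×10¹⁸/6.022×10²³ = 1.449×10⁻⁵ mol.
Φ = 2.93×10⁻⁶ mol / 1.449×10⁻⁵ mol photons = 0.202.

Φ = 0.202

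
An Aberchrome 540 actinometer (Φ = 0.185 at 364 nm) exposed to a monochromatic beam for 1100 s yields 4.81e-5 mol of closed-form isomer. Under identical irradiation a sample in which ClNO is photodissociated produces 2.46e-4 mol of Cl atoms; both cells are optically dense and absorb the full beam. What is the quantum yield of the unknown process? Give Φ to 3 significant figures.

Photons absorbed by the actinometer: 4.81e-5 / 0.185 = 2.600e-4 mol.
Φ(unknown) = 2.46e-4 / 2.600e-4 = 0.946.

Φ = 0.946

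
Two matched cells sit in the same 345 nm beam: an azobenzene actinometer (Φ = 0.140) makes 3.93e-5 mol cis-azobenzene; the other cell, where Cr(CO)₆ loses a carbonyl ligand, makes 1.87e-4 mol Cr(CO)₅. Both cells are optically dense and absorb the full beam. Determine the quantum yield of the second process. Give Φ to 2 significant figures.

Φ = 0.67

Photons absorbed by the actinometer: 3.93e-5 / 0.140 = 2.807e-4 mol.
Φ(unknown) = 1.87e-4 / 2.807e-4 = 0.67.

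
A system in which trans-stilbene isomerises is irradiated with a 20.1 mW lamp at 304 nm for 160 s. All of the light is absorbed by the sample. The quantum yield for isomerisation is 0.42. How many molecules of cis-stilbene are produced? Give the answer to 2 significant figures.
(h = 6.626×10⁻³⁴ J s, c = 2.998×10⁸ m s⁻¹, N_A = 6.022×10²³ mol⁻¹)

2.1×10¹⁸ molecules

Photon energy at 304 nm: hc/λ = (6.626×10⁻³⁴)(2.998×10⁸)/(304×10⁻⁹) = 6.534×10⁻¹⁹ J.
Energy delivered: (20.1 mW)(160 s) = 3.216 J.
Photons incident: 3.216 / 6.534×10⁻¹⁹ = 4.922×10¹⁸, i.e. 4.922×10¹⁸/6.022×10²³ = 8.173×10⁻⁶ mol.
Product: Φ × n_abs = 0.42 × 8.173×10⁻⁶ = 3.433×10⁻⁶ mol.
As a count: 3.433×10⁻⁶ × 6.022×10²³ = 2.1×10¹⁸.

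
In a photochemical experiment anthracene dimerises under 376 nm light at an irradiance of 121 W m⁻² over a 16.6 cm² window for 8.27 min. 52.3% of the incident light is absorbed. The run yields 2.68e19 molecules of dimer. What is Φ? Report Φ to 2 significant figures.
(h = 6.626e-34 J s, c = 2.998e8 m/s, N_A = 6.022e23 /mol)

Φ = 0.27

Product: 2.68e19 / 6.022e23 = 4.450e-5 mol.
Photon energy at 376 nm: hc/λ = (6.626e-34)(2.998e8)/(376e-9) = 5.283e-19 J.
Energy delivered: (121 W m⁻²)(16.6e-4 m²)(496.2 s) = 99.67 J.
Photons incident: 99.67 / 5.283e-19 = 1.887e20, i.e. 1.887e20/6.022e23 = 3.134e-4 mol.
Photons absorbed: 0.523 × 3.134e-4 = 1.639e-4 mol.
Φ = 4.450e-5 mol / 1.639e-4 mol photons = 0.27.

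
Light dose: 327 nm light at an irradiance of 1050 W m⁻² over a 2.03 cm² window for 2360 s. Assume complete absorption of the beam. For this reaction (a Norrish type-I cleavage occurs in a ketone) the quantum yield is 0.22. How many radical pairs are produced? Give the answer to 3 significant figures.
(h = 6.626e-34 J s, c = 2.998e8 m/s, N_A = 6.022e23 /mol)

Photon energy at 327 nm: hc/λ = (6.626e-34)(2.998e8)/(327e-9) = 6.075e-19 J.
Energy delivered: (1050 W m⁻²)(2.03e-4 m²)(2360 s) = 503.0 J.
Photons incident: 503.0 / 6.075e-19 = 8.280e20, i.e. 8.280e20/6.022e23 = 0.001375 mol.
Product: Φ × n_abs = 0.22 × 0.001375 = 3.025e-4 mol.
As a count: 3.025e-4 × 6.022e23 = 1.82e20.

1.82e20 radical pairs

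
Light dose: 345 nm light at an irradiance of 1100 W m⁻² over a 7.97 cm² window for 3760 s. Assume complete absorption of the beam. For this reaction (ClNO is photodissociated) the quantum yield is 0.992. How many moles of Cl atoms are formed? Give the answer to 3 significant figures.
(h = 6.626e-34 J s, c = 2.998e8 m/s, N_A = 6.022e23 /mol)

Photon energy at 345 nm: hc/λ = (6.626e-34)(2.998e8)/(345e-9) = 5.758e-19 J.
Energy delivered: (1100 W m⁻²)(7.97e-4 m²)(3760 s) = 3296 J.
Photons incident: 3296 / 5.758e-19 = 5.724e21, i.e. 5.724e21/6.022e23 = 0.009505 mol.
Product: Φ × n_abs = 0.992 × 0.009505 = 0.009429 mol.

0.00943 mol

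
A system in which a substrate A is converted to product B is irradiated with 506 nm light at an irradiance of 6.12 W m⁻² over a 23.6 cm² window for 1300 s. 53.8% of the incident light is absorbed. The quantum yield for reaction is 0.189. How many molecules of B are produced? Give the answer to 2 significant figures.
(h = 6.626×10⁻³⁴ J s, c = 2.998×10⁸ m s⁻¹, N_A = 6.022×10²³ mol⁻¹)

Photon energy at 506 nm: hc/λ = (6.626×10⁻³⁴)(2.998×10⁸)/(506×10⁻⁹) = 3.926×10⁻¹⁹ J.
Energy delivered: (6.12 W m⁻²)(23.6×10⁻⁴ m²)(1300 s) = 18.78 J.
Photons incident: 18.78 / 3.926×10⁻¹⁹ = 4.783×10¹⁹, i.e. 4.783×10¹⁹/6.022×10²³ = 7.943×10⁻⁵ mol.
Photons absorbed: 0.538 × 7.943×10⁻⁵ = 4.273×10⁻⁵ mol.
Product: Φ × n_abs = 0.189 × 4.273×10⁻⁵ = 8.076×10⁻⁶ mol.
As a count: 8.076×10⁻⁶ × 6.022×10²³ = 4.9×10¹⁸.

4.9×10¹⁸ molecules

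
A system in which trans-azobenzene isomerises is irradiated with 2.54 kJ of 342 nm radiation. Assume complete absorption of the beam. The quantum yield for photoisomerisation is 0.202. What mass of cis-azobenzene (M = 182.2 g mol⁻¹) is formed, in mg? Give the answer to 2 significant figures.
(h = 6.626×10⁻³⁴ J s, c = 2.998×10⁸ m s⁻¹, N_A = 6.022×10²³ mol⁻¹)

270 mg

Photon energy at 342 nm: hc/λ = (6.626×10⁻³⁴)(2.998×10⁸)/(342×10⁻⁹) = 5.808×10⁻¹⁹ J.
Incident energy: 2.54 kJ = 2540 J.
Photons incident: 2540 / 5.808×10⁻¹⁹ = 4.373×10²¹, i.e. 4.373×10²¹/6.022×10²³ = 0.007262 mol.
Product: Φ × n_abs = 0.202 × 0.007262 = 0.001467 mol.
Mass: 0.001467 × 182.2 = 0.2673 g = 270 mg.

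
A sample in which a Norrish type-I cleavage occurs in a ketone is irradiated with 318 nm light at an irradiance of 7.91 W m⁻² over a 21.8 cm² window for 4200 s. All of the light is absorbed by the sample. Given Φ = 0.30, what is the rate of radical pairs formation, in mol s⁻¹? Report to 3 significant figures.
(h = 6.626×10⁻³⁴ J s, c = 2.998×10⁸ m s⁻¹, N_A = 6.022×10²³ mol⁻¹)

Photon energy at 318 nm: hc/λ = (6.626×10⁻³⁴)(2.998×10⁸)/(318×10⁻⁹) = 6.247×10⁻¹⁹ J.
Energy delivered: (7.91 W m⁻²)(21.8×10⁻⁴ m²)(4200 s) = 72.42 J.
Photons incident: 72.42 / 6.247×10⁻¹⁹ = 1.159×10²⁰, i.e. 1.159×10²⁰/6.022×10²³ = 1.925×10⁻⁴ mol.
Product formed: 0.30 × 1.925×10⁻⁴ = 5.775×10⁻⁵ mol.
Rate: 5.775×10⁻⁵ / 4200 s = 1.38×10⁻⁸ mol s⁻¹.

1.38×10⁻⁸ mol s⁻¹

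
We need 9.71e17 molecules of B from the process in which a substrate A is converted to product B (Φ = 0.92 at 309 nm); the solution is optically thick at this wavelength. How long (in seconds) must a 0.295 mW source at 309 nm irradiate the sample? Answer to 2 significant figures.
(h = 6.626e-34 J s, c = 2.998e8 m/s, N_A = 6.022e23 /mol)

Product: 9.71e17 / 6.022e23 = 1.612e-6 mol.
Photons that must be absorbed: 1.612e-6 / 0.92 = 1.752e-6 mol.
Photon energy: hc/λ = 6.429e-19 J; per mole, 3.872e5 J mol⁻¹.
Energy required: 1.752e-6 × 3.872e5 = 0.6784 J.
Time: 0.6784 J / 0.000295 W = 2300 s.

t ≈ 2300 s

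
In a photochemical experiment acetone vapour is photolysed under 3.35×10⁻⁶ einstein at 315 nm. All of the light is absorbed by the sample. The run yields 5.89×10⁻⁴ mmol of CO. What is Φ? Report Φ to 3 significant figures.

Product: 5.89×10⁻⁴ mmol = 5.89×10⁻⁷ mol.
Φ = 5.89×10⁻⁷ mol / 3.35×10⁻⁶ mol photons = 0.176.

Φ = 0.176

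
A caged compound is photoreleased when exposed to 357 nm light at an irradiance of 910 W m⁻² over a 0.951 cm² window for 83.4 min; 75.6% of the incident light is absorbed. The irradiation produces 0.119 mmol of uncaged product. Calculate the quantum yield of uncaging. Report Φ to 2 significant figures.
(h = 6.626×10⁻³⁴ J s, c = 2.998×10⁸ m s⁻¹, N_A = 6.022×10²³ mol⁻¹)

Product: 0.119 mmol = 1.19×10⁻⁴ mol.
Photon energy at 357 nm: hc/λ = (6.626×10⁻³⁴)(2.998×10⁸)/(357×10⁻⁹) = 5.564×10⁻¹⁹ J.
Energy delivered: (910 W m⁻²)(0.951×10⁻⁴ m²)(5004 s) = 433.1 J.
Photons incident: 433.1 / 5.564×10⁻¹⁹ = 7.784×10²⁰, i.e. 7.784×10²⁰/6.022×10²³ = 0.001293 mol.
Photons absorbed: 0.756 × 0.001293 = 9.775×10⁻⁴ mol.
Φ = 1.19×10⁻⁴ mol / 9.775×10⁻⁴ mol photons = 0.12.

Φ = 0.12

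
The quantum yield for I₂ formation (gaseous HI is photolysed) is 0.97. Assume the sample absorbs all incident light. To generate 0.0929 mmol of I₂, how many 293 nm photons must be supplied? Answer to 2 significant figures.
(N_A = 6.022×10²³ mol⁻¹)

5.8×10¹⁹ photons

Product: 0.0929 mmol = 9.29×10⁻⁵ mol.
Photons that must be absorbed: 9.29×10⁻⁵ / 0.97 = 9.577×10⁻⁵ mol.
Photon count: 9.577×10⁻⁵ × 6.022×10²³ = 5.8×10¹⁹.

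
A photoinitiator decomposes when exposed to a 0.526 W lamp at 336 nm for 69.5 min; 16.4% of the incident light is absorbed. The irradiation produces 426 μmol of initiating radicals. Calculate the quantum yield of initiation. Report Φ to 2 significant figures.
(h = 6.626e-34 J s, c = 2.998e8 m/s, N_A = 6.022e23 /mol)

Φ = 0.42

Product: 426 μmol = 4.26e-4 mol.
Photon energy at 336 nm: hc/λ = (6.626e-34)(2.998e8)/(336e-9) = 5.912e-19 J.
Energy delivered: (0.526 W)(4170 s) = 2193 J.
Photons incident: 2193 / 5.912e-19 = 3.709e21, i.e. 3.709e21/6.022e23 = 0.006159 mol.
Photons absorbed: 0.164 × 0.006159 = 0.001010 mol.
Φ = 4.26e-4 mol / 0.001010 mol photons = 0.42.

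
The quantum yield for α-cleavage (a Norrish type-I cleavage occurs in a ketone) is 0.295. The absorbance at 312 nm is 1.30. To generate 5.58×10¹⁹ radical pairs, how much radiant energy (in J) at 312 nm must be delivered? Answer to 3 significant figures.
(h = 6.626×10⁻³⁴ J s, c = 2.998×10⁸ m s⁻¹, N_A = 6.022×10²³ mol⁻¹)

127 J

Product: 5.58×10¹⁹ / 6.022×10²³ = 9.266×10⁻⁵ mol.
Photons that must be absorbed: 9.266×10⁻⁵ / 0.295 = 3.141×10⁻⁴ mol.
Fraction absorbed: 1 − 10^(−1.30) = 0.9499.
Incident photons needed: 3.141×10⁻⁴ / 0.9499 = 3.307×10⁻⁴ mol.
Photon energy: hc/λ = 6.367×10⁻¹⁹ J; per mole, 3.834×10⁵ J mol⁻¹.
Energy required: 3.307×10⁻⁴ × 3.834×10⁵ = 127 J.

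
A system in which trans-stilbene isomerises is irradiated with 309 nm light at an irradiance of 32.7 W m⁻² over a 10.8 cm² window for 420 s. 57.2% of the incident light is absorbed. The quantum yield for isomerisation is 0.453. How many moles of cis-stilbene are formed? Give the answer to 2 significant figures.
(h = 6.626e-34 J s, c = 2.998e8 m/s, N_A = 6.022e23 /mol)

Photon energy at 309 nm: hc/λ = (6.626e-34)(2.998e8)/(309e-9) = 6.429e-19 J.
Energy delivered: (32.7 W m⁻²)(10.8e-4 m²)(420 s) = 14.83 J.
Photons incident: 14.83 / 6.429e-19 = 2.307e19, i.e. 2.307e19/6.022e23 = 3.831e-5 mol.
Photons absorbed: 0.572 × 3.831e-5 = 2.191e-5 mol.
Product: Φ × n_abs = 0.453 × 2.191e-5 = 9.925e-6 mol.

9.9e-6 mol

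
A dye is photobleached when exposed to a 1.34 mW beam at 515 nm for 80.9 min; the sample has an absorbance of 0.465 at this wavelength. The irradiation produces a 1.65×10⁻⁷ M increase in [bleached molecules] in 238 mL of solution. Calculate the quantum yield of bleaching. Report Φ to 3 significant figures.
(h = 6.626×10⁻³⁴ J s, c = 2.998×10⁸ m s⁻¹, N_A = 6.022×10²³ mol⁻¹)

Φ = 0.00213

Product: (1.65×10⁻⁷ M)(0.238 L) = 3.927×10⁻⁸ mol.
Photon energy at 515 nm: hc/λ = (6.626×10⁻³⁴)(2.998×10⁸)/(515×10⁻⁹) = 3.857×10⁻¹⁹ J.
Energy delivered: (1.34 mW)(4854 s) = 6.504 J.
Photons incident: 6.504 / 3.857×10⁻¹⁹ = 1.686×10¹⁹, i.e. 1.686×10¹⁹/6.022×10²³ = 2.800×10⁻⁵ mol.
Fraction absorbed: 1 − 10^(−0.465) = 0.6572.
Photons absorbed: 0.6572 × 2.800×10⁻⁵ = 1.840×10⁻⁵ mol.
Φ = 3.927×10⁻⁸ mol / 1.840×10⁻⁵ mol photons = 0.00213.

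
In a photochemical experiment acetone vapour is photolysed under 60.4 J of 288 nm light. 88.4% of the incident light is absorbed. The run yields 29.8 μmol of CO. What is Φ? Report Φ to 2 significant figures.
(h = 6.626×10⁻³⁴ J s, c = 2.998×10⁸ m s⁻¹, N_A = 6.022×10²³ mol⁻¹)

Φ = 0.23

Product: 29.8 μmol = 2.98×10⁻⁵ mol.
Photon energy at 288 nm: hc/λ = (6.626×10⁻³⁴)(2.998×10⁸)/(288×10⁻⁹) = 6.897×10⁻¹⁹ J.
Photons incident: 60.4 / 6.897×10⁻¹⁹ = 8.757×10¹⁹, i.e. 8.757×10¹⁹/6.022×10²³ = 1.454×10⁻⁴ mol.
Photons absorbed: 0.884 × 1.454×10⁻⁴ = 1.285×10⁻⁴ mol.
Φ = 2.98×10⁻⁵ mol / 1.285×10⁻⁴ mol photons = 0.23.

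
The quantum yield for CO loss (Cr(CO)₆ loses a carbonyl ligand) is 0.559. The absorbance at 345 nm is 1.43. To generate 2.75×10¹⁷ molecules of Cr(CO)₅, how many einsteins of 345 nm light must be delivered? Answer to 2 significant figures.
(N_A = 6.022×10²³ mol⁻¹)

8.5×10⁻⁷ einstein

Product: 2.75×10¹⁷ / 6.022×10²³ = 4.567×10⁻⁷ mol.
Photons that must be absorbed: 4.567×10⁻⁷ / 0.559 = 8.170×10⁻⁷ mol.
Fraction absorbed: 1 − 10^(−1.43) = 0.9628.
Incident photons needed: 8.170×10⁻⁷ / 0.9628 = 8.486×10⁻⁷ mol.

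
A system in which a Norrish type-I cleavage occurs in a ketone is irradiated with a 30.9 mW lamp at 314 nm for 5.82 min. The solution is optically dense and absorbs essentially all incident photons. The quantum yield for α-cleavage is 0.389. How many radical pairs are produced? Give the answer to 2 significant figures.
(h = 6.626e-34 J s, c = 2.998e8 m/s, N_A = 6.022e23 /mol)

6.6e18 radical pairs

Photon energy at 314 nm: hc/λ = (6.626e-34)(2.998e8)/(314e-9) = 6.326e-19 J.
Energy delivered: (30.9 mW)(349.2 s) = 10.79 J.
Photons incident: 10.79 / 6.326e-19 = 1.706e19, i.e. 1.706e19/6.022e23 = 2.833e-5 mol.
Product: Φ × n_abs = 0.389 × 2.833e-5 = 1.102e-5 mol.
As a count: 1.102e-5 × 6.022e23 = 6.6e18.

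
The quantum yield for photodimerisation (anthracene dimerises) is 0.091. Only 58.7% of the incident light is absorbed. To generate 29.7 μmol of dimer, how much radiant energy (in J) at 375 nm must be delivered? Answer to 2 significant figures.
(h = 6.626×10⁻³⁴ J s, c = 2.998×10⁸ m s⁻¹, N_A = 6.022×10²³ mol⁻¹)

Product: 29.7 μmol = 2.97×10⁻⁵ mol.
Photons that must be absorbed: 2.97×10⁻⁵ / 0.091 = 3.264×10⁻⁴ mol.
Incident photons needed: 3.264×10⁻⁴ / 0.587 = 5.560×10⁻⁴ mol.
Photon energy: hc/λ = 5.297×10⁻¹⁹ J; per mole, 3.190×10⁵ J mol⁻¹.
Energy required: 5.560×10⁻⁴ × 3.190×10⁵ = 180 J.

180 J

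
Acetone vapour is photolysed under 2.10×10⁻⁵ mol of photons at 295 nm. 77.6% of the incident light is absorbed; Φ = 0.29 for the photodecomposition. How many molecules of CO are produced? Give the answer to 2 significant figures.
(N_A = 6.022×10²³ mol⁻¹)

2.8×10¹⁸ molecules

Photons absorbed: 0.776 × 2.10×10⁻⁵ = 1.630×10⁻⁵ mol.
Product: Φ × n_abs = 0.29 × 1.630×10⁻⁵ = 4.727×10⁻⁶ mol.
As a count: 4.727×10⁻⁶ × 6.022×10²³ = 2.8×10¹⁸.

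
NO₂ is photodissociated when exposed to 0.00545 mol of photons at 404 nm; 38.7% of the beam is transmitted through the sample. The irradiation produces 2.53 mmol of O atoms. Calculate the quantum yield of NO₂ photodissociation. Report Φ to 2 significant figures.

Product: 2.53 mmol = 0.00253 mol.
Fraction absorbed: 1 − 38.7/100 = 0.6130.
Photons absorbed: 0.6130 × 0.00545 = 0.003341 mol.
Φ = 0.00253 mol / 0.003341 mol photons = 0.76.

Φ = 0.76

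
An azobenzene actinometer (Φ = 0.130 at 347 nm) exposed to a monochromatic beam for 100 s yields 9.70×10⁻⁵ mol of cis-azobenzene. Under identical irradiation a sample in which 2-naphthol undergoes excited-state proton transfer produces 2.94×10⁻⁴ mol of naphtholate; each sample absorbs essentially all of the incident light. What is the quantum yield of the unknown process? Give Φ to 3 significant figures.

Φ = 0.394

Photons absorbed by the actinometer: 9.70×10⁻⁵ / 0.130 = 7.462×10⁻⁴ mol.
Φ(unknown) = 2.94×10⁻⁴ / 7.462×10⁻⁴ = 0.394.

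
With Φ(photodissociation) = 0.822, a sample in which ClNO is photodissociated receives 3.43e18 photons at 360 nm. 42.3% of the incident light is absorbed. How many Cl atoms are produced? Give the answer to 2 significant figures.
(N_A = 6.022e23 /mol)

1.2e18 atoms

Moles of photons: 3.43e18 / 6.022e23 = 5.696e-6 mol.
Photons absorbed: 0.423 × 5.696e-6 = 2.409e-6 mol.
Product: Φ × n_abs = 0.822 × 2.409e-6 = 1.980e-6 mol.
As a count: 1.980e-6 × 6.022e23 = 1.2e18.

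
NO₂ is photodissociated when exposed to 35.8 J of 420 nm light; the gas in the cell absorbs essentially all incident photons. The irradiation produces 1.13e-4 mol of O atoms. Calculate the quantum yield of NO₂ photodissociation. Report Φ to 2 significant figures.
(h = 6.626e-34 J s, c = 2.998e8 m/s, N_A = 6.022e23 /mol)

Photon energy at 420 nm: hc/λ = (6.626e-34)(2.998e8)/(420e-9) = 4.730e-19 J.
Photons incident: 35.8 / 4.730e-19 = 7.569e19, i.e. 7.569e19/6.022e23 = 1.257e-4 mol.
Φ = 1.13e-4 mol / 1.257e-4 mol photons = 0.90.

Φ = 0.90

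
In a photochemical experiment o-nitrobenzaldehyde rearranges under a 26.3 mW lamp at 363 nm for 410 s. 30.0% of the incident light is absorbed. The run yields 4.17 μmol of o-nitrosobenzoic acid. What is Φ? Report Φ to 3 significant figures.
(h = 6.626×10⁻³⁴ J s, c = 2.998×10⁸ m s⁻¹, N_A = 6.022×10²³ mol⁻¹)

Φ = 0.425

Product: 4.17 μmol = 4.17×10⁻⁶ mol.
Photon energy at 363 nm: hc/λ = (6.626×10⁻³⁴)(2.998×10⁸)/(363×10⁻⁹) = 5.472×10⁻¹⁹ J.
Energy delivered: (26.3 mW)(410 s) = 10.78 J.
Photons incident: 10.78 / 5.472×10⁻¹⁹ = 1.970×10¹⁹, i.e. 1.970×10¹⁹/6.022×10²³ = 3.271×10⁻⁵ mol.
Photons absorbed: 0.300 × 3.271×10⁻⁵ = 9.813×10⁻⁶ mol.
Φ = 4.17×10⁻⁶ mol / 9.813×10⁻⁶ mol photons = 0.425.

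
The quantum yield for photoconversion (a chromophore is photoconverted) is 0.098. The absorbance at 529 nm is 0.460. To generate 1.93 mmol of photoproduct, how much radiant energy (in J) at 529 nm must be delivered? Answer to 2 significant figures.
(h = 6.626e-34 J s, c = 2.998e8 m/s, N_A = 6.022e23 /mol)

Product: 1.93 mmol = 0.00193 mol.
Photons that must be absorbed: 0.00193 / 0.098 = 0.01969 mol.
Fraction absorbed: 1 − 10^(−0.460) = 0.6533.
Incident photons needed: 0.01969 / 0.6533 = 0.03014 mol.
Photon energy: hc/λ = 3.755e-19 J; per mole, 2.261e5 J mol⁻¹.
Energy required: 0.03014 × 2.261e5 = 6800 J.

6800 J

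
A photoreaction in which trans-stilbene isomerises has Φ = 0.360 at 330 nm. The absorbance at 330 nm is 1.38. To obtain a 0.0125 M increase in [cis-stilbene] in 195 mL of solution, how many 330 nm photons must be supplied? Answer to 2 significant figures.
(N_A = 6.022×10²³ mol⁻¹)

Product: (0.0125 M)(0.195 L) = 0.002438 mol.
Photons that must be absorbed: 0.002438 / 0.360 = 0.006772 mol.
Fraction absorbed: 1 − 10^(−1.38) = 0.9583.
Incident photons needed: 0.006772 / 0.9583 = 0.007067 mol.
Photon count: 0.007067 × 6.022×10²³ = 4.3×10²¹.

4.3×10²¹ photons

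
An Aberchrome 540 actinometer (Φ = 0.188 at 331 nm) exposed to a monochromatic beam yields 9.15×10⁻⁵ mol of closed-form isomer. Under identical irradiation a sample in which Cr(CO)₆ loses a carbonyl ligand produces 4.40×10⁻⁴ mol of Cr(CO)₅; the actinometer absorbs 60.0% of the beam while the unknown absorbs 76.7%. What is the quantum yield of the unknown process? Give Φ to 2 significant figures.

Φ = 0.71

Photons absorbed by the actinometer: 9.15×10⁻⁵ / 0.188 = 4.867×10⁻⁴ mol.
Incident flux: 4.867×10⁻⁴ / 0.600 = 8.112×10⁻⁴ einstein.
Absorbed by unknown: 0.767 × 8.112×10⁻⁴ = 6.222×10⁻⁴ mol.
Φ(unknown) = 4.40×10⁻⁴ / 6.222×10⁻⁴ = 0.71.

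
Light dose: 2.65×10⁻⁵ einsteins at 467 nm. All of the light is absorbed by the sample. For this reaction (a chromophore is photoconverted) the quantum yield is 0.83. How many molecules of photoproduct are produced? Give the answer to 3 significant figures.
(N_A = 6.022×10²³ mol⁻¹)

Product: Φ × n_abs = 0.83 × 2.65×10⁻⁵ = 2.200×10⁻⁵ mol.
As a count: 2.200×10⁻⁵ × 6.022×10²³ = 1.32×10¹⁹.

1.32×10¹⁹ molecules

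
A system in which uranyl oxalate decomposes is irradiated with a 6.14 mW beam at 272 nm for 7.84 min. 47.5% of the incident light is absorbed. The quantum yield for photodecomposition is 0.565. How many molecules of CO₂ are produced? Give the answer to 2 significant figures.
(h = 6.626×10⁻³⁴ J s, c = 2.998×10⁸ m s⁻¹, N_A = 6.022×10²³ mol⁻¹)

1.1×10¹⁸ molecules

Photon energy at 272 nm: hc/λ = (6.626×10⁻³⁴)(2.998×10⁸)/(272×10⁻⁹) = 7.303×10⁻¹⁹ J.
Energy delivered: (6.14 mW)(470.4 s) = 2.888 J.
Photons incident: 2.888 / 7.303×10⁻¹⁹ = 3.955×10¹⁸, i.e. 3.955×10¹⁸/6.022×10²³ = 6.568×10⁻⁶ mol.
Photons absorbed: 0.475 × 6.568×10⁻⁶ = 3.120×10⁻⁶ mol.
Product: Φ × n_abs = 0.565 × 3.120×10⁻⁶ = 1.763×10⁻⁶ mol.
As a count: 1.763×10⁻⁶ × 6.022×10²³ = 1.1×10¹⁸.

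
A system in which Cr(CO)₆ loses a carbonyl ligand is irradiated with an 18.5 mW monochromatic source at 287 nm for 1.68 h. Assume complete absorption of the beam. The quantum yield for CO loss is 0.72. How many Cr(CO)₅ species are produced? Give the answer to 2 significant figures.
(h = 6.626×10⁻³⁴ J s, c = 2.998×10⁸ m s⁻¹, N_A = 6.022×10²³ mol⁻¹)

1.2×10²⁰ species

Photon energy at 287 nm: hc/λ = (6.626×10⁻³⁴)(2.998×10⁸)/(287×10⁻⁹) = 6.922×10⁻¹⁹ J.
Energy delivered: (18.5 mW)(6048 s) = 111.9 J.
Photons incident: 111.9 / 6.922×10⁻¹⁹ = 1.617×10²⁰, i.e. 1.617×10²⁰/6.022×10²³ = 2.685×10⁻⁴ mol.
Product: Φ × n_abs = 0.72 × 2.685×10⁻⁴ = 1.933×10⁻⁴ mol.
As a count: 1.933×10⁻⁴ × 6.022×10²³ = 1.2×10²⁰.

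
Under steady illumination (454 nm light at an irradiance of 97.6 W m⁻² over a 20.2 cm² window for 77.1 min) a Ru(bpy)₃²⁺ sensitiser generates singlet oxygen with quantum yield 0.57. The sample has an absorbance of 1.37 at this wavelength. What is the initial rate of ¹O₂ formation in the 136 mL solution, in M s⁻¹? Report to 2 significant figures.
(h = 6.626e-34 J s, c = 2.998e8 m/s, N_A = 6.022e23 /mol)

3.0e-6 M s⁻¹

Photon energy at 454 nm: hc/λ = (6.626e-34)(2.998e8)/(454e-9) = 4.375e-19 J.
Energy delivered: (97.6 W m⁻²)(20.2e-4 m²)(4626 s) = 912.0 J.
Photons incident: 912.0 / 4.375e-19 = 2.085e21, i.e. 2.085e21/6.022e23 = 0.003462 mol.
Fraction absorbed: 1 − 10^(−1.37) = 0.9573.
Photons absorbed: 0.9573 × 0.003462 = 0.003314 mol.
Product formed: 0.57 × 0.003314 = 0.001889 mol.
Rate: 0.001889 mol / (4626 s × 0.136 L) = 3.0e-6 M s⁻¹.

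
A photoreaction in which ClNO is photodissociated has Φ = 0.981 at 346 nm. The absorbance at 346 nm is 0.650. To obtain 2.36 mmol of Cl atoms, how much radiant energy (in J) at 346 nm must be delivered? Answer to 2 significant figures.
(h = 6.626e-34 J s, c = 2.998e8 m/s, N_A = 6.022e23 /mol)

1100 J

Product: 2.36 mmol = 0.00236 mol.
Photons that must be absorbed: 0.00236 / 0.981 = 0.002406 mol.
Fraction absorbed: 1 − 10^(−0.650) = 0.7761.
Incident photons needed: 0.002406 / 0.7761 = 0.003100 mol.
Photon energy: hc/λ = 5.741e-19 J; per mole, 3.457e5 J mol⁻¹.
Energy required: 0.003100 × 3.457e5 = 1100 J.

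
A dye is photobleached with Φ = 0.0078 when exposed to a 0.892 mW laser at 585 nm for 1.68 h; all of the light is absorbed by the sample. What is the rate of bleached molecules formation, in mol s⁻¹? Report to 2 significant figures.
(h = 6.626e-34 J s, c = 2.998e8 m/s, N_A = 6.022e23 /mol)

3.4e-11 mol s⁻¹

Photon energy at 585 nm: hc/λ = (6.626e-34)(2.998e8)/(585e-9) = 3.396e-19 J.
Energy delivered: (0.892 mW)(6048 s) = 5.395 J.
Photons incident: 5.395 / 3.396e-19 = 1.589e19, i.e. 1.589e19/6.022e23 = 2.639e-5 mol.
Product formed: 0.0078 × 2.639e-5 = 2.058e-7 mol.
Rate: 2.058e-7 / 6048 s = 3.4e-11 mol s⁻¹.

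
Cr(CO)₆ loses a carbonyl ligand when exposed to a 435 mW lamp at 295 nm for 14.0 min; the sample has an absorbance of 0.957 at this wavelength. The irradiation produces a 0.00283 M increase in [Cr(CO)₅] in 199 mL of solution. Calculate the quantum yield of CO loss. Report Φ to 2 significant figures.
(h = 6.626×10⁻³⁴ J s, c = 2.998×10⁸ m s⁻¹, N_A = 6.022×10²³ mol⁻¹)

Φ = 0.70

Product: (0.00283 M)(0.199 L) = 5.632×10⁻⁴ mol.
Photon energy at 295 nm: hc/λ = (6.626×10⁻³⁴)(2.998×10⁸)/(295×10⁻⁹) = 6.734×10⁻¹⁹ J.
Energy delivered: (435 mW)(840 s) = 365.4 J.
Photons incident: 365.4 / 6.734×10⁻¹⁹ = 5.426×10²⁰, i.e. 5.426×10²⁰/6.022×10²³ = 9.010×10⁻⁴ mol.
Fraction absorbed: 1 − 10^(−0.957) = 0.8896.
Photons absorbed: 0.8896 × 9.010×10⁻⁴ = 8.015×10⁻⁴ mol.
Φ = 5.632×10⁻⁴ mol / 8.015×10⁻⁴ mol photons = 0.70.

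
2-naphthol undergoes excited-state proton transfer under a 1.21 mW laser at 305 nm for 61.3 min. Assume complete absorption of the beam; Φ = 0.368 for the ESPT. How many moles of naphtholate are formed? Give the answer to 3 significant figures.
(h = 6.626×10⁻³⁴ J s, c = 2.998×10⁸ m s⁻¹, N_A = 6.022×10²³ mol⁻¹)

Photon energy at 305 nm: hc/λ = (6.626×10⁻³⁴)(2.998×10⁸)/(305×10⁻⁹) = 6.513×10⁻¹⁹ J.
Energy delivered: (1.21 mW)(3678 s) = 4.450 J.
Photons incident: 4.450 / 6.513×10⁻¹⁹ = 6.832×10¹⁸, i.e. 6.832×10¹⁸/6.022×10²³ = 1.135×10⁻⁵ mol.
Product: Φ × n_abs = 0.368 × 1.135×10⁻⁵ = 4.177×10⁻⁶ mol.

4.18×10⁻⁶ mol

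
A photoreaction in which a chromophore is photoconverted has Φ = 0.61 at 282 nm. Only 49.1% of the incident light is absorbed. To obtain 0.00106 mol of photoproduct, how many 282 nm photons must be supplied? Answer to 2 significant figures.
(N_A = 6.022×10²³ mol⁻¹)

2.1×10²¹ photons

Photons that must be absorbed: 0.00106 / 0.61 = 0.001738 mol.
Incident photons needed: 0.001738 / 0.491 = 0.003540 mol.
Photon count: 0.003540 × 6.022×10²³ = 2.1×10²¹.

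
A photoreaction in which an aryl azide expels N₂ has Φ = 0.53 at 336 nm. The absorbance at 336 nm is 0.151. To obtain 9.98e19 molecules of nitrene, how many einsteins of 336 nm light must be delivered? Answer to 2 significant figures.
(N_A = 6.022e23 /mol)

Product: 9.98e19 / 6.022e23 = 1.657e-4 mol.
Photons that must be absorbed: 1.657e-4 / 0.53 = 3.126e-4 mol.
Fraction absorbed: 1 − 10^(−0.151) = 0.2937.
Incident photons needed: 3.126e-4 / 0.2937 = 0.001064 mol.

0.0011 einstein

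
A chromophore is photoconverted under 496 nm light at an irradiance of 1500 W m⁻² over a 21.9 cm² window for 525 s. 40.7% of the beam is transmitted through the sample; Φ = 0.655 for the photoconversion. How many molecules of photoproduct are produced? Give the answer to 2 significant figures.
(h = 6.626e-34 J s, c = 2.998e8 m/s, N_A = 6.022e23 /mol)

1.7e21 molecules

Photon energy at 496 nm: hc/λ = (6.626e-34)(2.998e8)/(496e-9) = 4.005e-19 J.
Energy delivered: (1500 W m⁻²)(21.9e-4 m²)(525 s) = 1725 J.
Photons incident: 1725 / 4.005e-19 = 4.307e21, i.e. 4.307e21/6.022e23 = 0.007152 mol.
Fraction absorbed: 1 − 40.7/100 = 0.5930.
Photons absorbed: 0.5930 × 0.007152 = 0.004241 mol.
Product: Φ × n_abs = 0.655 × 0.004241 = 0.002778 mol.
As a count: 0.002778 × 6.022e23 = 1.7e21.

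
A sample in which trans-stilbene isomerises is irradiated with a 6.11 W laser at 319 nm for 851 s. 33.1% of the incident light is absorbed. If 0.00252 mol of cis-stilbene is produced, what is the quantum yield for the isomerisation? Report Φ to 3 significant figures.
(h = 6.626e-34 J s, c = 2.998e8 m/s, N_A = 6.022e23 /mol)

Photon energy at 319 nm: hc/λ = (6.626e-34)(2.998e8)/(319e-9) = 6.227e-19 J.
Energy delivered: (6.11 W)(851 s) = 5200 J.
Photons incident: 5200 / 6.227e-19 = 8.351e21, i.e. 8.351e21/6.022e23 = 0.01387 mol.
Photons absorbed: 0.331 × 0.01387 = 0.004591 mol.
Φ = 0.00252 mol / 0.004591 mol photons = 0.549.

Φ = 0.549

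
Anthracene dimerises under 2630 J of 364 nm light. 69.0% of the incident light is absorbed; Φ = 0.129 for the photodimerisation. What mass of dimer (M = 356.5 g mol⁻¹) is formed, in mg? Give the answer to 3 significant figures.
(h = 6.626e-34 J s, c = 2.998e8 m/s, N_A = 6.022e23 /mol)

254 mg

Photon energy at 364 nm: hc/λ = (6.626e-34)(2.998e8)/(364e-9) = 5.457e-19 J.
Photons incident: 2630 / 5.457e-19 = 4.819e21, i.e. 4.819e21/6.022e23 = 0.008002 mol.
Photons absorbed: 0.690 × 0.008002 = 0.005521 mol.
Product: Φ × n_abs = 0.129 × 0.005521 = 7.122e-4 mol.
Mass: 7.122e-4 × 356.5 = 0.2539 g = 254 mg.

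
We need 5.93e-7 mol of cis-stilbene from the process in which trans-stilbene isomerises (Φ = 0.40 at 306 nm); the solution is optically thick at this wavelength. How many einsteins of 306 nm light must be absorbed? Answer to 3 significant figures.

Photons that must be absorbed: 5.93e-7 / 0.40 = 1.482e-6 mol.

1.48e-6 einstein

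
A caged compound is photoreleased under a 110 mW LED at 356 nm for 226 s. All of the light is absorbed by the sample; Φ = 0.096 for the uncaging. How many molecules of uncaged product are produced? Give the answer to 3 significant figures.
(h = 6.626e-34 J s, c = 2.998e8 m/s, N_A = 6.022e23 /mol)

Photon energy at 356 nm: hc/λ = (6.626e-34)(2.998e8)/(356e-9) = 5.580e-19 J.
Energy delivered: (110 mW)(226 s) = 24.86 J.
Photons incident: 24.86 / 5.580e-19 = 4.455e19, i.e. 4.455e19/6.022e23 = 7.398e-5 mol.
Product: Φ × n_abs = 0.096 × 7.398e-5 = 7.102e-6 mol.
As a count: 7.102e-6 × 6.022e23 = 4.28e18.

4.28e18 molecules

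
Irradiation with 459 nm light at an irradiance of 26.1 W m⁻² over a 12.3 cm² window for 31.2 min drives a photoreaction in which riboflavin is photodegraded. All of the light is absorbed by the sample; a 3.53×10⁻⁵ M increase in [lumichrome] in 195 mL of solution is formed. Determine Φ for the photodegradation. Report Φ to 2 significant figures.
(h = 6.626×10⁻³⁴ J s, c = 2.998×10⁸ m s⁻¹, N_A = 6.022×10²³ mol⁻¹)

Product: (3.53×10⁻⁵ M)(0.195 L) = 6.883×10⁻⁶ mol.
Photon energy at 459 nm: hc/λ = (6.626×10⁻³⁴)(2.998×10⁸)/(459×10⁻⁹) = 4.328×10⁻¹⁹ J.
Energy delivered: (26.1 W m⁻²)(12.3×10⁻⁴ m²)(1872 s) = 60.10 J.
Photons incident: 60.10 / 4.328×10⁻¹⁹ = 1.389×10²⁰, i.e. 1.389×10²⁰/6.022×10²³ = 2.307×10⁻⁴ mol.
Φ = 6.883×10⁻⁶ mol / 2.307×10⁻⁴ mol photons = 0.030.

Φ = 0.030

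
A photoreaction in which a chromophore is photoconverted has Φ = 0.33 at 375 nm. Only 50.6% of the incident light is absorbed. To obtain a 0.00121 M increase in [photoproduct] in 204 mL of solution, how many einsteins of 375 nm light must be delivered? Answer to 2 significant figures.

Product: (0.00121 M)(0.204 L) = 2.468×10⁻⁴ mol.
Photons that must be absorbed: 2.468×10⁻⁴ / 0.33 = 7.479×10⁻⁴ mol.
Incident photons needed: 7.479×10⁻⁴ / 0.506 = 0.001478 mol.

0.0015 einstein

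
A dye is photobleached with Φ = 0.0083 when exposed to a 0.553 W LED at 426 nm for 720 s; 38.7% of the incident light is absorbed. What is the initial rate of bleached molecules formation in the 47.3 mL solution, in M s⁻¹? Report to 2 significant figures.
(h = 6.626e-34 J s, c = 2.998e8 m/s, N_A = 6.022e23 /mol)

Photon energy at 426 nm: hc/λ = (6.626e-34)(2.998e8)/(426e-9) = 4.663e-19 J.
Energy delivered: (0.553 W)(720 s) = 398.2 J.
Photons incident: 398.2 / 4.663e-19 = 8.540e20, i.e. 8.540e20/6.022e23 = 0.001418 mol.
Photons absorbed: 0.387 × 0.001418 = 5.488e-4 mol.
Product formed: 0.0083 × 5.488e-4 = 4.555e-6 mol.
Rate: 4.555e-6 mol / (720 s × 0.0473 L) = 1.3e-7 M s⁻¹.

1.3e-7 M s⁻¹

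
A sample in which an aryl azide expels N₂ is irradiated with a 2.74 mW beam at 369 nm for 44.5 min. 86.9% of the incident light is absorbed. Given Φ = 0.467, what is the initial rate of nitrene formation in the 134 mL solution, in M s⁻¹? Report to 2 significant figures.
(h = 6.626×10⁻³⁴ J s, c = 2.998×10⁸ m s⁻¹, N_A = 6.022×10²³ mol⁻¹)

Photon energy at 369 nm: hc/λ = (6.626×10⁻³⁴)(2.998×10⁸)/(369×10⁻⁹) = 5.383×10⁻¹⁹ J.
Energy delivered: (2.74 mW)(2670 s) = 7.316 J.
Photons incident: 7.316 / 5.383×10⁻¹⁹ = 1.359×10¹⁹, i.e. 1.359×10¹⁹/6.022×10²³ = 2.257×10⁻⁵ mol.
Photons absorbed: 0.869 × 2.257×10⁻⁵ = 1.961×10⁻⁵ mol.
Product formed: 0.467 × 1.961×10⁻⁵ = 9.158×10⁻⁶ mol.
Rate: 9.158×10⁻⁶ mol / (2670 s × 0.134 L) = 2.6×10⁻⁸ M s⁻¹.

2.6×10⁻⁸ M s⁻¹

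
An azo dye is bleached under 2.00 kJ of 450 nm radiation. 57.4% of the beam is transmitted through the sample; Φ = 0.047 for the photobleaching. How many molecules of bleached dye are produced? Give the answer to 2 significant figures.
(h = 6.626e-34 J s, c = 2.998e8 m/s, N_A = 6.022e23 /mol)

9.1e19 molecules

Photon energy at 450 nm: hc/λ = (6.626e-34)(2.998e8)/(450e-9) = 4.414e-19 J.
Incident energy: 2.00 kJ = 2000 J.
Photons incident: 2000 / 4.414e-19 = 4.531e21, i.e. 4.531e21/6.022e23 = 0.007524 mol.
Fraction absorbed: 1 − 57.4/100 = 0.4260.
Photons absorbed: 0.4260 × 0.007524 = 0.003205 mol.
Product: Φ × n_abs = 0.047 × 0.003205 = 1.506e-4 mol.
As a count: 1.506e-4 × 6.022e23 = 9.1e19.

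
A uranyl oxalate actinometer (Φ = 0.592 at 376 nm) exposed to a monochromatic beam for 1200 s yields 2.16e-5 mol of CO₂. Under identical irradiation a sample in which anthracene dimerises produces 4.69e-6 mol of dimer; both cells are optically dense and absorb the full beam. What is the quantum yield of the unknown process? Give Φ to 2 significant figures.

Photons absorbed by the actinometer: 2.16e-5 / 0.592 = 3.649e-5 mol.
Φ(unknown) = 4.69e-6 / 3.649e-5 = 0.13.

Φ = 0.13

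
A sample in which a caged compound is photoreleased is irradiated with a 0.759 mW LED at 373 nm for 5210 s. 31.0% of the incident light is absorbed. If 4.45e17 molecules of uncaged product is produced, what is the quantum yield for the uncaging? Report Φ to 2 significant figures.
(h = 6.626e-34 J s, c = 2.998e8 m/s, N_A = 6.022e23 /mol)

Φ = 0.19

Product: 4.45e17 / 6.022e23 = 7.390e-7 mol.
Photon energy at 373 nm: hc/λ = (6.626e-34)(2.998e8)/(373e-9) = 5.326e-19 J.
Energy delivered: (0.759 mW)(5210 s) = 3.954 J.
Photons incident: 3.954 / 5.326e-19 = 7.424e18, i.e. 7.424e18/6.022e23 = 1.233e-5 mol.
Photons absorbed: 0.310 × 1.233e-5 = 3.822e-6 mol.
Φ = 7.390e-7 mol / 3.822e-6 mol photons = 0.19.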